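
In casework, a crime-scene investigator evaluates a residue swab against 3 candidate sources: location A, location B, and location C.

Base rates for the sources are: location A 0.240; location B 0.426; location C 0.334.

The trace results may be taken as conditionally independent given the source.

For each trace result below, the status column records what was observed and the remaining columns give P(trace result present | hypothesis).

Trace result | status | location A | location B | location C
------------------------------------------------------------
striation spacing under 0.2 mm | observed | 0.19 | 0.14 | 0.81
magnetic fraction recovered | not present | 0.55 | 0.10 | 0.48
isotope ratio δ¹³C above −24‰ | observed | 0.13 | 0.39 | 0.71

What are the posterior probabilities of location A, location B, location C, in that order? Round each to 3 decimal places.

Multiply each prior by the joint likelihood of the trace result pattern (using 1 − P(present | H) for each absent trace result):
  location A: 0.240 × 0.19 × (1 − 0.55) × 0.13 = 0.0026676
  location B: 0.426 × 0.14 × (1 − 0.10) × 0.39 = 0.020934
  location C: 0.334 × 0.81 × (1 − 0.48) × 0.71 = 0.099883
Normalizing constant Z = 0.0026676 + 0.020934 + 0.099883 = 0.12348.
P(location A | evidence) = 0.0026676 / 0.12348 ≈ 0.022
P(location B | evidence) = 0.020934 / 0.12348 ≈ 0.170
P(location C | evidence) = 0.099883 / 0.12348 ≈ 0.809

0.022, 0.170, 0.809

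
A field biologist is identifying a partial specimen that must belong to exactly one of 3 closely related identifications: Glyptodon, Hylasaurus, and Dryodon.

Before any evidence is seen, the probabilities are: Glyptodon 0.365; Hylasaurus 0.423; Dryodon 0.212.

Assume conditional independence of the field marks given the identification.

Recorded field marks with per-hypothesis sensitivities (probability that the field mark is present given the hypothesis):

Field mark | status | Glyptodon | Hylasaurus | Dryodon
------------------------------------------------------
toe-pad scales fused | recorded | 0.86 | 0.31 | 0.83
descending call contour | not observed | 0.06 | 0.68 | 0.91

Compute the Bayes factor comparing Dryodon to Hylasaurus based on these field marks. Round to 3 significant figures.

Take the product of per-field mark likelihoods under each hypothesis (using 1 − P(present | H) for each absent field mark), then divide.
  Dryodon: 0.83 × (1 − 0.91) = 0.0747
  Hylasaurus: 0.31 × (1 − 0.68) = 0.0992
Bayes factor = 0.0747 / 0.0992 ≈ 0.753

0.753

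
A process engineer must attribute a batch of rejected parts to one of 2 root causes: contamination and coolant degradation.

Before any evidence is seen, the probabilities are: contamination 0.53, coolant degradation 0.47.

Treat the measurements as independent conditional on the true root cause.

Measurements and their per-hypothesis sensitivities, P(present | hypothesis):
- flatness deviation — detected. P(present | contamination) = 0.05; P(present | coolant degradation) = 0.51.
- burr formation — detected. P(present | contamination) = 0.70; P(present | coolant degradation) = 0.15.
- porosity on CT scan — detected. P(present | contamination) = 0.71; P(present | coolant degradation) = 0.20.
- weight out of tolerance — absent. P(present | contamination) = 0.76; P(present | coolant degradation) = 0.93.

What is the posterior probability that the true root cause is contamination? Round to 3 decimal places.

For each hypothesis, the unnormalized posterior weight is prior × product of the measurement likelihoods (using 1 − P(present | H) for each absent measurement):
  contamination: 0.53 × 0.05 × 0.70 × 0.71 × (1 − 0.76) = 0.0031609
  coolant degradation: 0.47 × 0.51 × 0.15 × 0.20 × (1 − 0.93) = 0.00050337
Marginal likelihood of the evidence = 0.0036643.
P(contamination | evidence) = 0.0031609 / 0.0036643 ≈ 0.863.

0.863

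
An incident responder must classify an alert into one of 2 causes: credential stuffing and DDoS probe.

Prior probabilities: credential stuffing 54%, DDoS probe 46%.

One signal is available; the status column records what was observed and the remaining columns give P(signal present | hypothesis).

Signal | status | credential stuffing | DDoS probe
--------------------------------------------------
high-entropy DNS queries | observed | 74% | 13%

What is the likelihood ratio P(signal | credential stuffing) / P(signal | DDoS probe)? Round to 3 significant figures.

The Bayes factor is the ratio of the two likelihoods.
  credential stuffing: 0.74
  DDoS probe: 0.13
Bayes factor = 0.74 / 0.13 ≈ 5.69

5.69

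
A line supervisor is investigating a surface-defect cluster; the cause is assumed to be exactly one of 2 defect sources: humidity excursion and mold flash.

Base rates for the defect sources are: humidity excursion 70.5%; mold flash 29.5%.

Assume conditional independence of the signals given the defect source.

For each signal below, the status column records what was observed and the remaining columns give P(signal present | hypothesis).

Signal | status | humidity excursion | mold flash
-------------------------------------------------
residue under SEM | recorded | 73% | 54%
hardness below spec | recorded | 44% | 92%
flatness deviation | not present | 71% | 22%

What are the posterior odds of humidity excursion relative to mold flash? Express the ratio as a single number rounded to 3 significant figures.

The normalizing constant cancels in an odds ratio, so compute prior × likelihood for the two hypotheses only (using 1 − P(present | H) for each absent signal):
  humidity excursion: 0.705 × 0.73 × 0.44 × (1 − 0.71) = 0.065669
  mold flash: 0.295 × 0.54 × 0.92 × (1 − 0.22) = 0.11431
Odds(humidity excursion : mold flash) = 0.065669 / 0.11431 ≈ 0.574.

0.574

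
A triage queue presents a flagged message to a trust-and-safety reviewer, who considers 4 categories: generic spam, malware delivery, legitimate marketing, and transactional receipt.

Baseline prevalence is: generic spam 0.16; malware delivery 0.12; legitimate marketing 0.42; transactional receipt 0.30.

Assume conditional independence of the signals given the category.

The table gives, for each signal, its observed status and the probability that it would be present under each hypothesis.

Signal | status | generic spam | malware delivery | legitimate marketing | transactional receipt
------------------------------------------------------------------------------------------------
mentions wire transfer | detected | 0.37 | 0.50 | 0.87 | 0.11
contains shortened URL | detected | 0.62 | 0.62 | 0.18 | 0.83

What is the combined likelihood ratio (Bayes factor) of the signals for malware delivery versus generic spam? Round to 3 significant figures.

Take the product of per-signal likelihoods under each hypothesis, then divide.
  malware delivery: 0.50 × 0.62 = 0.31
  generic spam: 0.37 × 0.62 = 0.2294
Bayes factor = 0.31 / 0.2294 ≈ 1.35

1.35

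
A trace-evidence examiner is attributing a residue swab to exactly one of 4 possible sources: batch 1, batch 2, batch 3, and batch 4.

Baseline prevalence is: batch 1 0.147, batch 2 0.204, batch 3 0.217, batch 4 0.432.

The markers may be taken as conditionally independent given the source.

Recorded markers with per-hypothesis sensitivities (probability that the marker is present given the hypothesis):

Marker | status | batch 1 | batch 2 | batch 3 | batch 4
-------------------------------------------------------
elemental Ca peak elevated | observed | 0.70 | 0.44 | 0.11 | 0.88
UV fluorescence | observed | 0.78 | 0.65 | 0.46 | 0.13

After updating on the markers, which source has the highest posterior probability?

By Bayes' rule with conditional independence, the unnormalized weight for each hypothesis is prior × ∏ likelihoods:
  batch 1: 0.147 × 0.70 × 0.78 = 0.080262
  batch 2: 0.204 × 0.44 × 0.65 = 0.058344
  batch 3: 0.217 × 0.11 × 0.46 = 0.01098
  batch 4: 0.432 × 0.88 × 0.13 = 0.049421
Normalizing constant Z = 0.080262 + 0.058344 + 0.01098 + 0.049421 = 0.19901.
P(batch 1 | evidence) ≈ 0.080262 / 0.19901 ≈ 0.403
P(batch 2 | evidence) ≈ 0.058344 / 0.19901 ≈ 0.293
P(batch 3 | evidence) ≈ 0.01098 / 0.19901 ≈ 0.055
P(batch 4 | evidence) ≈ 0.049421 / 0.19901 ≈ 0.248
The largest is 0.403, so batch 1 is most probable.

batch 1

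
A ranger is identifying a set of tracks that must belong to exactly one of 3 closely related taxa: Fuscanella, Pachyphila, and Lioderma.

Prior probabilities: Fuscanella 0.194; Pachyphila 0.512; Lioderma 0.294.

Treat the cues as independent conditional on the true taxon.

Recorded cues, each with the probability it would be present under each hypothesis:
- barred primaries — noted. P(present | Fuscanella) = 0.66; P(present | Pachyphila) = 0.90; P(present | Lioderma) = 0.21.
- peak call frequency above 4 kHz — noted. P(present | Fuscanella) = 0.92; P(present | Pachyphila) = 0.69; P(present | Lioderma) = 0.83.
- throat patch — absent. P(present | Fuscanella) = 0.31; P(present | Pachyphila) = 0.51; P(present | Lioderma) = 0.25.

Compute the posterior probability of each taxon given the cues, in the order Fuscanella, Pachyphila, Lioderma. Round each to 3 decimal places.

For each hypothesis, the unnormalized posterior weight is prior × product of the cue likelihoods (using 1 − P(present | H) for each absent cue):
  Fuscanella: 0.194 × 0.66 × 0.92 × (1 − 0.31) = 0.08128
  Pachyphila: 0.512 × 0.90 × 0.69 × (1 − 0.51) = 0.1558
  Lioderma: 0.294 × 0.21 × 0.83 × (1 − 0.25) = 0.038433
The unnormalized weights sum to 0.27551.
P(Fuscanella | evidence) = 0.08128 / 0.27551 ≈ 0.295
P(Pachyphila | evidence) = 0.1558 / 0.27551 ≈ 0.565
P(Lioderma | evidence) = 0.038433 / 0.27551 ≈ 0.139

0.295, 0.565, 0.139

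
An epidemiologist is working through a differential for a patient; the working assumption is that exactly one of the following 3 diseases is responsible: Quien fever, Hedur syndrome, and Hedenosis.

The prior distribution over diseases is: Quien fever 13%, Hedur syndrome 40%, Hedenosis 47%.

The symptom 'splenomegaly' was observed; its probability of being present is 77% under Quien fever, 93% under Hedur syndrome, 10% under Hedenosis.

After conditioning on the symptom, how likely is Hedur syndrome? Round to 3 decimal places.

For each hypothesis, the unnormalized posterior weight is prior × likelihood:
  Quien fever: 0.13 × 0.77 = 0.1001
  Hedur syndrome: 0.40 × 0.93 = 0.372
  Hedenosis: 0.47 × 0.10 = 0.047
The unnormalized weights sum to 0.5191.
P(Hedur syndrome | evidence) = 0.372 / 0.5191 ≈ 0.717.

0.717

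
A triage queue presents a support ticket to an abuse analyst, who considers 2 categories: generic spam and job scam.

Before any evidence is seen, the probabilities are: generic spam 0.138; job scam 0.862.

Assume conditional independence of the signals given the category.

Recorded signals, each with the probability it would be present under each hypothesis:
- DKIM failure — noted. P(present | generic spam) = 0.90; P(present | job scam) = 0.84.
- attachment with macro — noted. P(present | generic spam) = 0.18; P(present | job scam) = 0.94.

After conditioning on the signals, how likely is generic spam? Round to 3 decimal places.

For each hypothesis, the unnormalized posterior weight is prior × product of the signal likelihoods:
  generic spam: 0.138 × 0.90 × 0.18 = 0.022356
  job scam: 0.862 × 0.84 × 0.94 = 0.68064
Normalizing constant Z = 0.022356 + 0.68064 = 0.70299.
P(generic spam | evidence) = 0.022356 / 0.70299 ≈ 0.032.

0.032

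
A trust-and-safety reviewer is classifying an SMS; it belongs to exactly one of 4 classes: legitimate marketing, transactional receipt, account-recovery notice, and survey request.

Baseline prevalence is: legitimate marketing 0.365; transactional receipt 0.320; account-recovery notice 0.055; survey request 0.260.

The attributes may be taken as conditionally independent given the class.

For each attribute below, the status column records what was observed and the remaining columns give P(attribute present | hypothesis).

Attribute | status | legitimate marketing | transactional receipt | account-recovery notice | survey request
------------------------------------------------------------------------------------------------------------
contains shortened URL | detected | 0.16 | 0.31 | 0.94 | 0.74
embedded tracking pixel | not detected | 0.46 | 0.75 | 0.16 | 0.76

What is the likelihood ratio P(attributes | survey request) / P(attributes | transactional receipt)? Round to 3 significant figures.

The Bayes factor is the ratio of the joint likelihoods of the attribute pattern under the two hypotheses (using 1 − P(present | H) for each absent attribute).
  survey request: 0.74 × (1 − 0.76) = 0.1776
  transactional receipt: 0.31 × (1 − 0.75) = 0.0775
Bayes factor = 0.1776 / 0.0775 ≈ 2.29

2.29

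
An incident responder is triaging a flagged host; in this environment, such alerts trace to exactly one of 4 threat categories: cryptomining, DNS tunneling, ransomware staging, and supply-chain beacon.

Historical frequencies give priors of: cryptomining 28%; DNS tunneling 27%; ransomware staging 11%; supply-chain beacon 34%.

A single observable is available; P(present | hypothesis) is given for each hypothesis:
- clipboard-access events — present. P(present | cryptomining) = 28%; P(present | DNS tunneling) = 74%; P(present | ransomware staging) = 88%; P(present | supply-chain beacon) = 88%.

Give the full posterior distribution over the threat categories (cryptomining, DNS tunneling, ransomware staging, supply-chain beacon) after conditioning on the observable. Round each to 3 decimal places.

By Bayes' rule, the unnormalized weight for each hypothesis is prior × likelihood:
  cryptomining: 0.28 × 0.28 = 0.0784
  DNS tunneling: 0.27 × 0.74 = 0.1998
  ransomware staging: 0.11 × 0.88 = 0.0968
  supply-chain beacon: 0.34 × 0.88 = 0.2992
Marginal likelihood of the evidence = 0.6742.
P(cryptomining | evidence) = 0.0784 / 0.6742 ≈ 0.116
P(DNS tunneling | evidence) = 0.1998 / 0.6742 ≈ 0.296
P(ransomware staging | evidence) = 0.0968 / 0.6742 ≈ 0.144
P(supply-chain beacon | evidence) = 0.2992 / 0.6742 ≈ 0.444

0.116, 0.296, 0.144, 0.444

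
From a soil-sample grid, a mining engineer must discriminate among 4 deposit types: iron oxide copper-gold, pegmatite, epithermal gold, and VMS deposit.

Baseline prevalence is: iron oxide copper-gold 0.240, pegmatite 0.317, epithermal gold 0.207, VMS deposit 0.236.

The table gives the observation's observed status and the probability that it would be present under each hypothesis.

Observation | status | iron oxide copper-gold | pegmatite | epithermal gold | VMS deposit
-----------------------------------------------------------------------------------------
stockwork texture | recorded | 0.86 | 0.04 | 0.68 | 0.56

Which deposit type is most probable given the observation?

For each hypothesis, the unnormalized posterior weight is prior × likelihood:
  iron oxide copper-gold: 0.240 × 0.86 = 0.2064
  pegmatite: 0.317 × 0.04 = 0.01268
  epithermal gold: 0.207 × 0.68 = 0.14076
  VMS deposit: 0.236 × 0.56 = 0.13216
Normalizing constant Z = 0.2064 + 0.01268 + 0.14076 + 0.13216 = 0.492.
P(iron oxide copper-gold | evidence) ≈ 0.2064 / 0.492 ≈ 0.420
P(pegmatite | evidence) ≈ 0.01268 / 0.492 ≈ 0.026
P(epithermal gold | evidence) ≈ 0.14076 / 0.492 ≈ 0.286
P(VMS deposit | evidence) ≈ 0.13216 / 0.492 ≈ 0.269
The largest is 0.420, so iron oxide copper-gold is most probable.

iron oxide copper-gold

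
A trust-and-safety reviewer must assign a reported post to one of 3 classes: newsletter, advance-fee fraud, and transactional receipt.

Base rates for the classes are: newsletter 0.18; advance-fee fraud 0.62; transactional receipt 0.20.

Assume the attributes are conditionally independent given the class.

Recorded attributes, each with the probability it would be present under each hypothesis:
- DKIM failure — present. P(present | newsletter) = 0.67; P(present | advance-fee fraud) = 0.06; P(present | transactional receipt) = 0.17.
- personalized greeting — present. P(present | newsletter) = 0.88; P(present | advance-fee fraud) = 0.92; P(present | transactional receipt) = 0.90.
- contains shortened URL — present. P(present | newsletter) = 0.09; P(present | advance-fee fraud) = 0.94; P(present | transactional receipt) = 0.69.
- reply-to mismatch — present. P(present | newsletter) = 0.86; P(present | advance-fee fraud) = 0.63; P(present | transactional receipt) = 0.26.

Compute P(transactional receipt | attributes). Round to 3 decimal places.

0.162

By Bayes' rule with conditional independence, the unnormalized weight for each hypothesis is prior × ∏ likelihoods:
  newsletter: 0.18 × 0.67 × 0.88 × 0.09 × 0.86 = 0.0082143
  advance-fee fraud: 0.62 × 0.06 × 0.92 × 0.94 × 0.63 = 0.020267
  transactional receipt: 0.20 × 0.17 × 0.90 × 0.69 × 0.26 = 0.0054896
The unnormalized weights sum to 0.033971.
P(transactional receipt | evidence) = 0.0054896 / 0.033971 ≈ 0.162.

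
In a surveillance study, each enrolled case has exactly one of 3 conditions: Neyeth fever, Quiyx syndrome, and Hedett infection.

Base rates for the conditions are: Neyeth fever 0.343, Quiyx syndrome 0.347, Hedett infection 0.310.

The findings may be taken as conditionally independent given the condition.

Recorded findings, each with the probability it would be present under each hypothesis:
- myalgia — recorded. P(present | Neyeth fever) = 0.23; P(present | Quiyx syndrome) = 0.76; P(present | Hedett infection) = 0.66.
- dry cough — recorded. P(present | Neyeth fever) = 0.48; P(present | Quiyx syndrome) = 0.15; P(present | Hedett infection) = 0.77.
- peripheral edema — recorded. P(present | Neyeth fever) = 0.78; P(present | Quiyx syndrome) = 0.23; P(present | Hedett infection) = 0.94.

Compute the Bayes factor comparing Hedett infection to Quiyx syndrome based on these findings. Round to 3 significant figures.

Take the product of per-finding likelihoods under each hypothesis, then divide.
  Hedett infection: 0.66 × 0.77 × 0.94 = 0.47771
  Quiyx syndrome: 0.76 × 0.15 × 0.23 = 0.02622
Bayes factor = 0.47771 / 0.02622 ≈ 18.2

18.2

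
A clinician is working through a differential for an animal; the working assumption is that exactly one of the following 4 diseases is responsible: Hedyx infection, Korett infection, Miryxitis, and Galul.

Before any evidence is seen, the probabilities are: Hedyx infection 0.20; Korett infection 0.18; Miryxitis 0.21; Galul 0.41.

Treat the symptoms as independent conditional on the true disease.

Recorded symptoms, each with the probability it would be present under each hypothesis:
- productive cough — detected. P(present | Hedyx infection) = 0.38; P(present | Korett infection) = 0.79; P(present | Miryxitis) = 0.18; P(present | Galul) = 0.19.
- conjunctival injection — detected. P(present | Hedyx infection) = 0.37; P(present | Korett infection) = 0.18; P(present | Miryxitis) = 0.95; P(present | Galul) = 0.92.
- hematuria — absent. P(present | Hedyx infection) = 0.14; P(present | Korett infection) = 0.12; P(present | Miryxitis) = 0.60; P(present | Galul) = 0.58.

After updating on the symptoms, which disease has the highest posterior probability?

By Bayes' rule with conditional independence, the unnormalized weight for each hypothesis is prior × ∏ likelihoods (using 1 − P(present | H) for each absent symptom):
  Hedyx infection: 0.20 × 0.38 × 0.37 × (1 − 0.14) = 0.024183
  Korett infection: 0.18 × 0.79 × 0.18 × (1 − 0.12) = 0.022524
  Miryxitis: 0.21 × 0.18 × 0.95 × (1 − 0.60) = 0.014364
  Galul: 0.41 × 0.19 × 0.92 × (1 − 0.58) = 0.030101
The unnormalized weights sum to 0.091172.
P(Hedyx infection | evidence) ≈ 0.024183 / 0.091172 ≈ 0.265
P(Korett infection | evidence) ≈ 0.022524 / 0.091172 ≈ 0.247
P(Miryxitis | evidence) ≈ 0.014364 / 0.091172 ≈ 0.158
P(Galul | evidence) ≈ 0.030101 / 0.091172 ≈ 0.330
The largest is 0.330, so Galul is most probable.

Galul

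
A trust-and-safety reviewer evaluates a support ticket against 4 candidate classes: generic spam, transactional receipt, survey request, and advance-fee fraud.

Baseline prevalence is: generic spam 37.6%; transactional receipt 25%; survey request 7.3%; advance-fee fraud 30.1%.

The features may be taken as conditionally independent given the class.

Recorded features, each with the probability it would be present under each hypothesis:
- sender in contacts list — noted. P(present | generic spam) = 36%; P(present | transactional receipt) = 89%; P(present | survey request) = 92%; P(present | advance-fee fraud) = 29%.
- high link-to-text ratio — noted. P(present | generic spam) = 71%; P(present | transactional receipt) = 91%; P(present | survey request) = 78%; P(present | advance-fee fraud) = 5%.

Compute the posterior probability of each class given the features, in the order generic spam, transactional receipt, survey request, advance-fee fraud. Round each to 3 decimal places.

Multiply each prior by the joint likelihood of the feature pattern:
  generic spam: 0.376 × 0.36 × 0.71 = 0.096106
  transactional receipt: 0.250 × 0.89 × 0.91 = 0.20248
  survey request: 0.073 × 0.92 × 0.78 = 0.052385
  advance-fee fraud: 0.301 × 0.29 × 0.05 = 0.0043645
The unnormalized weights sum to 0.35533.
P(generic spam | evidence) = 0.096106 / 0.35533 ≈ 0.270
P(transactional receipt | evidence) = 0.20248 / 0.35533 ≈ 0.570
P(survey request | evidence) = 0.052385 / 0.35533 ≈ 0.147
P(advance-fee fraud | evidence) = 0.0043645 / 0.35533 ≈ 0.012

0.270, 0.570, 0.147, 0.012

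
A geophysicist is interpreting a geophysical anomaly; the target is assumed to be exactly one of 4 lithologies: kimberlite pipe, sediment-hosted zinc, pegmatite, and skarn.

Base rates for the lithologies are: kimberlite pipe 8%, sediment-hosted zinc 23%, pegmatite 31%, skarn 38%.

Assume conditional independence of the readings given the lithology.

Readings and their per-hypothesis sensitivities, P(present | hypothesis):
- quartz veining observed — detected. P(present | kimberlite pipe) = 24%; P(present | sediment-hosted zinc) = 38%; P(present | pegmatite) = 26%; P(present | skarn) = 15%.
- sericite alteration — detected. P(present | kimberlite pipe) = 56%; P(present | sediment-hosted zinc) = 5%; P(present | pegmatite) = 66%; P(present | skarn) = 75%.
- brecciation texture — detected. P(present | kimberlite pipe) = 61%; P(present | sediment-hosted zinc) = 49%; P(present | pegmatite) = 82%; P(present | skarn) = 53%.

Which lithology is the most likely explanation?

pegmatite

For each hypothesis, the unnormalized posterior weight is prior × product of the reading likelihoods:
  kimberlite pipe: 0.08 × 0.24 × 0.56 × 0.61 = 0.0065587
  sediment-hosted zinc: 0.23 × 0.38 × 0.05 × 0.49 = 0.0021413
  pegmatite: 0.31 × 0.26 × 0.66 × 0.82 = 0.043621
  skarn: 0.38 × 0.15 × 0.75 × 0.53 = 0.022658
Normalizing constant Z = 0.0065587 + 0.0021413 + 0.043621 + 0.022658 = 0.074978.
P(kimberlite pipe | evidence) ≈ 0.0065587 / 0.074978 ≈ 0.087
P(sediment-hosted zinc | evidence) ≈ 0.0021413 / 0.074978 ≈ 0.029
P(pegmatite | evidence) ≈ 0.043621 / 0.074978 ≈ 0.582
P(skarn | evidence) ≈ 0.022658 / 0.074978 ≈ 0.302
The largest is 0.582, so pegmatite is most probable.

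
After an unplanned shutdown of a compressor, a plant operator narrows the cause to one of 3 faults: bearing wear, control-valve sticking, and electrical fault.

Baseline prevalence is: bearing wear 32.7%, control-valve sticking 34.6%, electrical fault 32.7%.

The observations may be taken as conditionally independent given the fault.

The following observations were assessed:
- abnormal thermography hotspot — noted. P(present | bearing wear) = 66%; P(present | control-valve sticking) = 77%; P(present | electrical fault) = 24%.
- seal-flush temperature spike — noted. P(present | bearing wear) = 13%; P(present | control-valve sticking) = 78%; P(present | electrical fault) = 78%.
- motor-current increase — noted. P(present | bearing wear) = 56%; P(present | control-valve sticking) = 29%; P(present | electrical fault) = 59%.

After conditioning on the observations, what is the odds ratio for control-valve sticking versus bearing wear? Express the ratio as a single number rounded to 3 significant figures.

Posterior odds equal prior odds times the likelihood ratio; only the two competing hypotheses matter.
  control-valve sticking: 0.346 × 0.77 × 0.78 × 0.29 = 0.060264
  bearing wear: 0.327 × 0.66 × 0.13 × 0.56 = 0.015712
Odds(control-valve sticking : bearing wear) = 0.060264 / 0.015712 ≈ 3.84.

3.84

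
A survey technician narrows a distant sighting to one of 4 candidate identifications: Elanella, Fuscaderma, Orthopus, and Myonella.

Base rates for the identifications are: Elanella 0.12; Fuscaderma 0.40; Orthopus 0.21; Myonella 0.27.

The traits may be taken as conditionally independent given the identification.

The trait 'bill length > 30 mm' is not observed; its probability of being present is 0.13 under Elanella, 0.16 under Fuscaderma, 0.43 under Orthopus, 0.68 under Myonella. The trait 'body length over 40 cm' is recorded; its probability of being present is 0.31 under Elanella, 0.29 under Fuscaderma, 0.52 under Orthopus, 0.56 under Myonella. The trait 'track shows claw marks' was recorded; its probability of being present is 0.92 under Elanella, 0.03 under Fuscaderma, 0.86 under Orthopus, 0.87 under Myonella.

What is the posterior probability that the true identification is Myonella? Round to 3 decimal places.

For each hypothesis, the unnormalized posterior weight is prior × product of the trait likelihoods (using 1 − P(present | H) for each absent trait):
  Elanella: 0.12 × (1 − 0.13) × 0.31 × 0.92 = 0.029775
  Fuscaderma: 0.40 × (1 − 0.16) × 0.29 × 0.03 = 0.0029232
  Orthopus: 0.21 × (1 − 0.43) × 0.52 × 0.86 = 0.05353
  Myonella: 0.27 × (1 − 0.68) × 0.56 × 0.87 = 0.042094
Normalizing constant Z = 0.029775 + 0.0029232 + 0.05353 + 0.042094 = 0.12832.
P(Myonella | evidence) = 0.042094 / 0.12832 ≈ 0.328.

0.328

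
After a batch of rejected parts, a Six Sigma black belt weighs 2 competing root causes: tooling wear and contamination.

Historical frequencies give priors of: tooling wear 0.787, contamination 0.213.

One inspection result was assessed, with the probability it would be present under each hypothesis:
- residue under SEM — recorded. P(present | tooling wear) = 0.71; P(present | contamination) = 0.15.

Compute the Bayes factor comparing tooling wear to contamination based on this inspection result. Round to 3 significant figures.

Likelihood of this inspection result under each hypothesis:
  tooling wear: 0.71
  contamination: 0.15
Bayes factor = 0.71 / 0.15 ≈ 4.73

4.73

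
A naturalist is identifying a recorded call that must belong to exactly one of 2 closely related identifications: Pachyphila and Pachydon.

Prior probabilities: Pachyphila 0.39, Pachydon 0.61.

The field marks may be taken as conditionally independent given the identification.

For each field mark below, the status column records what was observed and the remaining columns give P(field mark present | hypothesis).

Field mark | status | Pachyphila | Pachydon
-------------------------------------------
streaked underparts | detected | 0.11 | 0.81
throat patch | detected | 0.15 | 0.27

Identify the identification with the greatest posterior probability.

For each hypothesis, the unnormalized posterior weight is prior × product of the field mark likelihoods:
  Pachyphila: 0.39 × 0.11 × 0.15 = 0.006435
  Pachydon: 0.61 × 0.81 × 0.27 = 0.13341
The unnormalized weights sum to 0.13984.
P(Pachyphila | evidence) ≈ 0.006435 / 0.13984 ≈ 0.046
P(Pachydon | evidence) ≈ 0.13341 / 0.13984 ≈ 0.954
The largest is 0.954, so Pachydon is most probable.

Pachydon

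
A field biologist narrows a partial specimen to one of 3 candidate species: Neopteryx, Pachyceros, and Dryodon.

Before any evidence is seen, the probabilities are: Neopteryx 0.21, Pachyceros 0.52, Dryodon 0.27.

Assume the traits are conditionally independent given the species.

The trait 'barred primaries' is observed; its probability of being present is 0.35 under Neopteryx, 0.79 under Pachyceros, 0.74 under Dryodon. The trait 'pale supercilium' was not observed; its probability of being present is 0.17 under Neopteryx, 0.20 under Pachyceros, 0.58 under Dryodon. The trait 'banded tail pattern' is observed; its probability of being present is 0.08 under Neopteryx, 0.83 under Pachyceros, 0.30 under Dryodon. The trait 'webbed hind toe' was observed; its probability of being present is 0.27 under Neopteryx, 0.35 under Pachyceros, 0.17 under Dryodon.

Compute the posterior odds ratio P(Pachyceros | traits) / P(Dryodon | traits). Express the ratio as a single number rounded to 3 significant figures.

22.3

The normalizing constant cancels in an odds ratio, so compute prior × likelihood for the two hypotheses only (using 1 − P(present | H) for each absent trait):
  Pachyceros: 0.52 × 0.79 × (1 − 0.20) × 0.83 × 0.35 = 0.09547
  Dryodon: 0.27 × 0.74 × (1 − 0.58) × 0.30 × 0.17 = 0.0042797
Odds(Pachyceros : Dryodon) = 0.09547 / 0.0042797 ≈ 22.3.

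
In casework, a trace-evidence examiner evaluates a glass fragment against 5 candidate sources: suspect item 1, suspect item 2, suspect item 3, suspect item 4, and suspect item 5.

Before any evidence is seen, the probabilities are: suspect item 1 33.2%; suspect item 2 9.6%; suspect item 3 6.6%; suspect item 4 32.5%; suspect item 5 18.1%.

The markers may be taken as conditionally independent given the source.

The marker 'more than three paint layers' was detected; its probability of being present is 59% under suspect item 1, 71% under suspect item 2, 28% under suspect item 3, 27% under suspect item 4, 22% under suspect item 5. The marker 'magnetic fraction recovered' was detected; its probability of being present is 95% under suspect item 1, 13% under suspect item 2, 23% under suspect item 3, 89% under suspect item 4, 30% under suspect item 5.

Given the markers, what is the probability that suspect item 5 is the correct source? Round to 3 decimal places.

0.041

Multiply each prior by the joint likelihood of the marker pattern:
  suspect item 1: 0.332 × 0.59 × 0.95 = 0.18609
  suspect item 2: 0.096 × 0.71 × 0.13 = 0.0088608
  suspect item 3: 0.066 × 0.28 × 0.23 = 0.0042504
  suspect item 4: 0.325 × 0.27 × 0.89 = 0.078098
  suspect item 5: 0.181 × 0.22 × 0.30 = 0.011946
Marginal likelihood of the evidence = 0.28924.
P(suspect item 5 | evidence) = 0.011946 / 0.28924 ≈ 0.041.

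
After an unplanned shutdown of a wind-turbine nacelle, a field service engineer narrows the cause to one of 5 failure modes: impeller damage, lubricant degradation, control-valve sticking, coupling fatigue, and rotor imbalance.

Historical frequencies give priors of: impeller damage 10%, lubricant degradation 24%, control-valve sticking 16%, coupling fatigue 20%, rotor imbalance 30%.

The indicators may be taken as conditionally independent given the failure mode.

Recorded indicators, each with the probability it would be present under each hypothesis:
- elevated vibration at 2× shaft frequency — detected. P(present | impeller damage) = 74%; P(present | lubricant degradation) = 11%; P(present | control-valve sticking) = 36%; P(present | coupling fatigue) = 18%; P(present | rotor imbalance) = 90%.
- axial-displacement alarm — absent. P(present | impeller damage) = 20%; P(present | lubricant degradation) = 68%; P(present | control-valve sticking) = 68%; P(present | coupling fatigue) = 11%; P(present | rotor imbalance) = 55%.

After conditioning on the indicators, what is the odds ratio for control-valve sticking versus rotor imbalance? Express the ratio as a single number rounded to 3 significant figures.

0.152

The normalizing constant cancels in an odds ratio, so compute prior × likelihood for the two hypotheses only (using 1 − P(present | H) for each absent indicator):
  control-valve sticking: 0.16 × 0.36 × (1 − 0.68) = 0.018432
  rotor imbalance: 0.30 × 0.90 × (1 − 0.55) = 0.1215
Odds(control-valve sticking : rotor imbalance) = 0.018432 / 0.1215 ≈ 0.152.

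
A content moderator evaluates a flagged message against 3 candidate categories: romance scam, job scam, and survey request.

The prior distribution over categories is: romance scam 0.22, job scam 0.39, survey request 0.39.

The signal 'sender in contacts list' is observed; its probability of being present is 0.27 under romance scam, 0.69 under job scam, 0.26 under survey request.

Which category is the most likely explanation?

For each hypothesis, the unnormalized posterior weight is prior × likelihood:
  romance scam: 0.22 × 0.27 = 0.0594
  job scam: 0.39 × 0.69 = 0.2691
  survey request: 0.39 × 0.26 = 0.1014
The unnormalized weights sum to 0.4299.
P(romance scam | evidence) ≈ 0.0594 / 0.4299 ≈ 0.138
P(job scam | evidence) ≈ 0.2691 / 0.4299 ≈ 0.626
P(survey request | evidence) ≈ 0.1014 / 0.4299 ≈ 0.236
The largest is 0.626, so job scam is most probable.

job scam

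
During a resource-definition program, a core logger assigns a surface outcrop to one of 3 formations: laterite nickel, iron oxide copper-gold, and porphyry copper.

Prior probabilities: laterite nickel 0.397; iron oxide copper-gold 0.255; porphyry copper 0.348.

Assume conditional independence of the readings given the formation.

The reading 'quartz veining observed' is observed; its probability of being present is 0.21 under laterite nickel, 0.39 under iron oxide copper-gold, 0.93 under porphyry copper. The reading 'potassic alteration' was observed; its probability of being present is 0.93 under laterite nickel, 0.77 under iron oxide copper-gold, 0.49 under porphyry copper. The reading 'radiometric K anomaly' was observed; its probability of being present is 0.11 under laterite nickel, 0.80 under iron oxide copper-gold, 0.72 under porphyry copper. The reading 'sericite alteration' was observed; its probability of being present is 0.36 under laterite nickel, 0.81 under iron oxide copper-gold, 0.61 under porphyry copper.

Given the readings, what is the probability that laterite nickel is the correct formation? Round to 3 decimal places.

By Bayes' rule with conditional independence, the unnormalized weight for each hypothesis is prior × ∏ likelihoods:
  laterite nickel: 0.397 × 0.21 × 0.93 × 0.11 × 0.36 = 0.0030704
  iron oxide copper-gold: 0.255 × 0.39 × 0.77 × 0.80 × 0.81 = 0.049622
  porphyry copper: 0.348 × 0.93 × 0.49 × 0.72 × 0.61 = 0.06965
Marginal likelihood of the evidence = 0.12234.
P(laterite nickel | evidence) = 0.0030704 / 0.12234 ≈ 0.025.

0.025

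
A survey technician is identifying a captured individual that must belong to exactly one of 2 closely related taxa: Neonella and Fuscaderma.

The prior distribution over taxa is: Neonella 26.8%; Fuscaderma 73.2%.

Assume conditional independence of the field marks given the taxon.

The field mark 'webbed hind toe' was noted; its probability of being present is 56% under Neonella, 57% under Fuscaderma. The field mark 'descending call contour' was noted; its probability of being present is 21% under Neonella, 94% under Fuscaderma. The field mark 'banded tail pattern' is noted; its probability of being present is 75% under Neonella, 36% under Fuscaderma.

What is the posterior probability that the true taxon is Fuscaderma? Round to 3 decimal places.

0.857

For each hypothesis, the unnormalized posterior weight is prior × product of the field mark likelihoods:
  Neonella: 0.268 × 0.56 × 0.21 × 0.75 = 0.023638
  Fuscaderma: 0.732 × 0.57 × 0.94 × 0.36 = 0.14119
Normalizing constant Z = 0.023638 + 0.14119 = 0.16483.
P(Fuscaderma | evidence) = 0.14119 / 0.16483 ≈ 0.857.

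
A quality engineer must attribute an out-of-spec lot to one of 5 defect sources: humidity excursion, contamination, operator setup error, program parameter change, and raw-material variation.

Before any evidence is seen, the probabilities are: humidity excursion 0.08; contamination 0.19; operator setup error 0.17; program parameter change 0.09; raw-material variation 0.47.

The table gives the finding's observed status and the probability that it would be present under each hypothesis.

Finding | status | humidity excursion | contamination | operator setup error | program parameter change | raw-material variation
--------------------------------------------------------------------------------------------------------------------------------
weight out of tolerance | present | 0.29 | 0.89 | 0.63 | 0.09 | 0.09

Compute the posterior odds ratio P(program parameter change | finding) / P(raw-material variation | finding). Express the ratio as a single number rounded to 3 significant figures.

Posterior odds equal prior odds times the likelihood ratio; only the two competing hypotheses matter.
  program parameter change: 0.09 × 0.09 = 0.0081
  raw-material variation: 0.47 × 0.09 = 0.0423
Posterior odds = 0.0081 / 0.0423 ≈ 0.191.

0.191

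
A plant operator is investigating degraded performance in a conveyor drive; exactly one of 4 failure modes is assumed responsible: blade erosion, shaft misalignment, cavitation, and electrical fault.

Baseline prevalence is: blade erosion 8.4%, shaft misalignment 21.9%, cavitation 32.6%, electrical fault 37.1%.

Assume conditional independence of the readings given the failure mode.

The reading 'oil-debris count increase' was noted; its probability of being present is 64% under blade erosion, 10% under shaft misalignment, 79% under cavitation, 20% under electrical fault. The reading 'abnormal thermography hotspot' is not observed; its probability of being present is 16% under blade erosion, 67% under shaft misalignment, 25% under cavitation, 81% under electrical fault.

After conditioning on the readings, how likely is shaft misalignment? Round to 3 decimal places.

0.028

Multiply each prior by the joint likelihood of the reading pattern (using 1 − P(present | H) for each absent reading):
  blade erosion: 0.084 × 0.64 × (1 − 0.16) = 0.045158
  shaft misalignment: 0.219 × 0.10 × (1 − 0.67) = 0.007227
  cavitation: 0.326 × 0.79 × (1 − 0.25) = 0.19316
  electrical fault: 0.371 × 0.20 × (1 − 0.81) = 0.014098
Marginal likelihood of the evidence = 0.25964.
P(shaft misalignment | evidence) = 0.007227 / 0.25964 ≈ 0.028.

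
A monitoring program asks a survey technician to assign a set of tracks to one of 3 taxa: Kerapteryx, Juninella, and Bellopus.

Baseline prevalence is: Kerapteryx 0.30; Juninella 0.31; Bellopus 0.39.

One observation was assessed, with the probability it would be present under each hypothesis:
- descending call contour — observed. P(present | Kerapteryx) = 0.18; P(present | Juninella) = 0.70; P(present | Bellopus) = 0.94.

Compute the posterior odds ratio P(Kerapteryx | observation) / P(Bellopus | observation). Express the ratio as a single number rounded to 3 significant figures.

0.147

Posterior odds equal prior odds times the likelihood ratio; only the two competing hypotheses matter.
  Kerapteryx: 0.30 × 0.18 = 0.054
  Bellopus: 0.39 × 0.94 = 0.3666
Odds(Kerapteryx : Bellopus) = 0.054 / 0.3666 ≈ 0.147.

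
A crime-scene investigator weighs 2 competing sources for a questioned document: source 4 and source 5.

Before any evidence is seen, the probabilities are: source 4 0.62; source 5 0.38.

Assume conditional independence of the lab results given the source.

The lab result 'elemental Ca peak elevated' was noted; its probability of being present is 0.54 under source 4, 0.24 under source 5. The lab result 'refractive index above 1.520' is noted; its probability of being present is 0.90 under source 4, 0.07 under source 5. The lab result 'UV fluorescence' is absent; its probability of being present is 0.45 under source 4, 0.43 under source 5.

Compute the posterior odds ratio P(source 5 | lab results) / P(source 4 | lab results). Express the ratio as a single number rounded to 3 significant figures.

Posterior odds equal prior odds times the likelihood ratio; only the two competing hypotheses matter (using 1 − P(present | H) for each absent lab result).
  source 5: 0.38 × 0.24 × 0.07 × (1 − 0.43) = 0.0036389
  source 4: 0.62 × 0.54 × 0.90 × (1 − 0.45) = 0.16573
Odds(source 5 : source 4) = 0.0036389 / 0.16573 ≈ 0.0220.

0.0220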